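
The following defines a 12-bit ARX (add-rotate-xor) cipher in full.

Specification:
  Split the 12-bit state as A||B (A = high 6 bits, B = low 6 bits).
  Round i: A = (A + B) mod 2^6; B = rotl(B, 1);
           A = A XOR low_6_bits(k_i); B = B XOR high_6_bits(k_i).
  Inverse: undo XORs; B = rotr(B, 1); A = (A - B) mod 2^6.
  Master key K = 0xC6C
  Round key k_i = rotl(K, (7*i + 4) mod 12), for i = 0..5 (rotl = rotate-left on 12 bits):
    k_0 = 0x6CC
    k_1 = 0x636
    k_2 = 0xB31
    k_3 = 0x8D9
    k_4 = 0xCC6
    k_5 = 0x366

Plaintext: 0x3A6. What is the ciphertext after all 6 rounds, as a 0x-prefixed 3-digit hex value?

0x90C

s_0 = plaintext = 0x3A6
s_1 = Round(s_0, k_0) = 0xE16
s_2 = Round(s_1, k_1) = 0xE34
s_3 = Round(s_2, k_2) = 0x745
s_4 = Round(s_3, k_3) = 0xEE9
s_5 = Round(s_4, k_4) = 0x8A0
s_6 = Round(s_5, k_5) = 0x90C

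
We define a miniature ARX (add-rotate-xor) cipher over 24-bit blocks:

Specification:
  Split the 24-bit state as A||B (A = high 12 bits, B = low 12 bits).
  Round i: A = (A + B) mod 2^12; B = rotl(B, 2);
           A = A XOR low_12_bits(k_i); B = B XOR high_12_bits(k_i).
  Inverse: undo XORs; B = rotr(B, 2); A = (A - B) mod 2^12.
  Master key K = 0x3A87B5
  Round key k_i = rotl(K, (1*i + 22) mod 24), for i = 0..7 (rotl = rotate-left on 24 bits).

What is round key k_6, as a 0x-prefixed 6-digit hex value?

K = 0x3A87B5
k_0 = rotl(K, (1*0+22) mod 24) = rotl(K, 22) = 0x4EA1ED
k_1 = rotl(K, (1*1+22) mod 24) = rotl(K, 23) = 0x9D43DA
k_2 = rotl(K, (1*2+22) mod 24) = rotl(K, 0) = 0x3A87B5
k_3 = rotl(K, (1*3+22) mod 24) = rotl(K, 1) = 0x750F6A
k_4 = rotl(K, (1*4+22) mod 24) = rotl(K, 2) = 0xEA1ED4
k_5 = rotl(K, (1*5+22) mod 24) = rotl(K, 3) = 0xD43DA9
k_6 = rotl(K, (1*6+22) mod 24) = rotl(K, 4) = 0xA87B53

0xA87B53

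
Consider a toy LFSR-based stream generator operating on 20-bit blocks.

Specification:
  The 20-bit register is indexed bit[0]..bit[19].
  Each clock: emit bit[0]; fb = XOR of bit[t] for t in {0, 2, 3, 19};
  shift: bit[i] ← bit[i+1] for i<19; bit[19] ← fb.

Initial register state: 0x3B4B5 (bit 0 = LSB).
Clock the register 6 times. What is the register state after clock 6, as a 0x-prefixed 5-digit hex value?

reg_0 = 0x3B4B5
clock 1: out=1, reg = 0x1DA5A
clock 2: out=0, reg = 0x8ED2D
clock 3: out=1, reg = 0x47696
clock 4: out=0, reg = 0xA3B4B
clock 5: out=1, reg = 0xD1DA5
clock 6: out=1, reg = 0xE8ED2

0xE8ED2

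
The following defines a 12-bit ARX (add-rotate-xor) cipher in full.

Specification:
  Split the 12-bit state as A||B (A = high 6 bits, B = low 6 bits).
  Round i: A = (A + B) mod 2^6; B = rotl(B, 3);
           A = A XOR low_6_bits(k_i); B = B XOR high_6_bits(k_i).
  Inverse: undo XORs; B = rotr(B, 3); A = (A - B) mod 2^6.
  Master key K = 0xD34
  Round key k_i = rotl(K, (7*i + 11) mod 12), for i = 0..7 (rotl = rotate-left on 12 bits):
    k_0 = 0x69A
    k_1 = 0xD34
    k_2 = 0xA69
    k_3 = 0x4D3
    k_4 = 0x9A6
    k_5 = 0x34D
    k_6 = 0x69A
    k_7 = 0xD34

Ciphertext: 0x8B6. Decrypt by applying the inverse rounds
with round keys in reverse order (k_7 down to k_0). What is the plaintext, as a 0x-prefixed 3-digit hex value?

s_0 = ciphertext = 0x8B6
s_1 = InvRound(s_0, k_7) = 0x190
s_2 = InvRound(s_1, k_6) = 0x2D1
s_3 = InvRound(s_2, k_5) = 0x8E3
s_4 = InvRound(s_3, k_4) = 0x768
s_5 = InvRound(s_4, k_3) = 0xBDF
s_6 = InvRound(s_5, k_2) = 0x436
s_7 = InvRound(s_6, k_1) = 0x510
s_8 = InvRound(s_7, k_0) = 0xF51

0xF51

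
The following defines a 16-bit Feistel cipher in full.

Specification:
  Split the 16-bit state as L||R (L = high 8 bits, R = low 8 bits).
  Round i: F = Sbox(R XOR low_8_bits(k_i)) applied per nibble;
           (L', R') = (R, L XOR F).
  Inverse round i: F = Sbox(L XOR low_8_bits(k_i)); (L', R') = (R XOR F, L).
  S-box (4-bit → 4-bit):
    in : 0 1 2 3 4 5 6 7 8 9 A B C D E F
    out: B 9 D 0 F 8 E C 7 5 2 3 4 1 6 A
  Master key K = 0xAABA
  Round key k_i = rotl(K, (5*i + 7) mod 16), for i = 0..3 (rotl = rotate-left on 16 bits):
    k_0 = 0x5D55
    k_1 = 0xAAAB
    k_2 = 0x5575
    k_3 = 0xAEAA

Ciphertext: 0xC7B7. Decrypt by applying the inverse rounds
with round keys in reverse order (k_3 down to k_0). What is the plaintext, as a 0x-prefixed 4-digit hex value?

0x1B62

s_0 = ciphertext = 0xC7B7
s_1 = InvRound(s_0, k_3) = 0x56C7
s_2 = InvRound(s_1, k_2) = 0x1756
s_3 = InvRound(s_2, k_1) = 0x6217
s_4 = InvRound(s_3, k_0) = 0x1B62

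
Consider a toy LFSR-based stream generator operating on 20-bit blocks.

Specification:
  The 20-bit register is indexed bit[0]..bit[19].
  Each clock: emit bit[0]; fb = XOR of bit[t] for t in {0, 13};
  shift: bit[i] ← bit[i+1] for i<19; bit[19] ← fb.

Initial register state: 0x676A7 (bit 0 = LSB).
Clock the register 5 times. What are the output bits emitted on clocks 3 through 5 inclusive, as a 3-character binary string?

reg_0 = 0x676A7
clock 1: out=1, reg = 0x33B53
clock 2: out=1, reg = 0x19DA9
clock 3: out=1, reg = 0x8CED4
clock 4: out=0, reg = 0x4676A
clock 5: out=0, reg = 0xA33B5

100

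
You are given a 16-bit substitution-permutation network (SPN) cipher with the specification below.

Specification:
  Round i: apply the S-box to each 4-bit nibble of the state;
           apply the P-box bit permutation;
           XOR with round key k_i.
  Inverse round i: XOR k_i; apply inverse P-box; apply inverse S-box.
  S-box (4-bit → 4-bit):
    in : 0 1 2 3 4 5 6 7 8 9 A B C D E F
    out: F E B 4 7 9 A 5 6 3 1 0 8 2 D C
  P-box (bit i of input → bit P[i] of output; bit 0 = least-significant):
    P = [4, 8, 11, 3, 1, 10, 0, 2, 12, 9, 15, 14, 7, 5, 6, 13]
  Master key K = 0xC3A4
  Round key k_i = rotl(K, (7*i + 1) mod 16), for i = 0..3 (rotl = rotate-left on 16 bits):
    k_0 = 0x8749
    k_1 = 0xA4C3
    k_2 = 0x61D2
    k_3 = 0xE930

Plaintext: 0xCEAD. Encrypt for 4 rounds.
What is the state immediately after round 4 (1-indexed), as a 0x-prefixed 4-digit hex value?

0x1C57

s_0 = plaintext = 0xCEAD
s_1 = Round(s_0, k_0) = 0x764B
s_2 = Round(s_1, k_1) = 0xE200
s_3 = Round(s_2, k_2) = 0x1E0D
s_4 = Round(s_3, k_3) = 0x1C57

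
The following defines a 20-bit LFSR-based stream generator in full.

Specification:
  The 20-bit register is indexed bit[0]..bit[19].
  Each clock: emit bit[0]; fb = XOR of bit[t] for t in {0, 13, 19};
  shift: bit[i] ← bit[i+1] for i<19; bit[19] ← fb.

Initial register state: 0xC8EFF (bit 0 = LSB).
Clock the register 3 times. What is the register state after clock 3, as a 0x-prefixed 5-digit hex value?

reg_0 = 0xC8EFF
clock 1: out=1, reg = 0x6477F
clock 2: out=1, reg = 0xB23BF
clock 3: out=1, reg = 0xD91DF

0xD91DF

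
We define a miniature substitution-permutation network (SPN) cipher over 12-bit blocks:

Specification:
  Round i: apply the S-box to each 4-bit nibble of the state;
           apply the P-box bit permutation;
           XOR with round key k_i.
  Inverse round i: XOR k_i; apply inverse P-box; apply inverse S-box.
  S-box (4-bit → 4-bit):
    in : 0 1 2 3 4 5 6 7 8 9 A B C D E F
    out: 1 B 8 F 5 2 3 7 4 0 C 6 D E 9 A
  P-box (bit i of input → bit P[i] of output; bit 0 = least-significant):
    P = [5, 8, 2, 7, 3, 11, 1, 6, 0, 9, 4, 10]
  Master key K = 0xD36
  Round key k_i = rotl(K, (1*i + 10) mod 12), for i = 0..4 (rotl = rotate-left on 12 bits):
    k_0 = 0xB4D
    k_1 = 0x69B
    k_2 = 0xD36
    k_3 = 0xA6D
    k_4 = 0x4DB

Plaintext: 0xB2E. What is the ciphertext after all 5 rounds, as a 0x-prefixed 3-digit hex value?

s_0 = plaintext = 0xB2E
s_1 = Round(s_0, k_0) = 0x9BD
s_2 = Round(s_1, k_1) = 0xF1D
s_3 = Round(s_2, k_2) = 0x2FA
s_4 = Round(s_3, k_3) = 0x6A9
s_5 = Round(s_4, k_4) = 0x698

0x698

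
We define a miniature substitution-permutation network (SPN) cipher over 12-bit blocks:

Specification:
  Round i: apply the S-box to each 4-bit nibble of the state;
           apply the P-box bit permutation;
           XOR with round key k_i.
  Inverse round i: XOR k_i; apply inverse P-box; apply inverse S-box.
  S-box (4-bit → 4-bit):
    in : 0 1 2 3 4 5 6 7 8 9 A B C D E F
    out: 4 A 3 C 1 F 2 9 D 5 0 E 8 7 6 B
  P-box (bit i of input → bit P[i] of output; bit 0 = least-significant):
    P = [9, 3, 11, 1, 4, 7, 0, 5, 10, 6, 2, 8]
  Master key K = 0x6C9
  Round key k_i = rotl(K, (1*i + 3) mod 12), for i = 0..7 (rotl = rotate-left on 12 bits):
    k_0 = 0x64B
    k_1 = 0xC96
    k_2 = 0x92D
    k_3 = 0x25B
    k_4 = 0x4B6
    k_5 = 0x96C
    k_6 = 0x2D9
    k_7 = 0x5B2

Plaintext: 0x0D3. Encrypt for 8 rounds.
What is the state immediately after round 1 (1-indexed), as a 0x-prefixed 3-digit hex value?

s_0 = plaintext = 0x0D3
s_1 = Round(s_0, k_0) = 0xEDC
s_2 = Round(s_1, k_1) = 0xC41
s_3 = Round(s_2, k_2) = 0x837
s_4 = Round(s_3, k_3) = 0x57C
s_5 = Round(s_4, k_4) = 0x1C0
s_6 = Round(s_5, k_5) = 0x00C
s_7 = Round(s_6, k_6) = 0x2DE
s_8 = Round(s_7, k_7) = 0x96B

0xEDC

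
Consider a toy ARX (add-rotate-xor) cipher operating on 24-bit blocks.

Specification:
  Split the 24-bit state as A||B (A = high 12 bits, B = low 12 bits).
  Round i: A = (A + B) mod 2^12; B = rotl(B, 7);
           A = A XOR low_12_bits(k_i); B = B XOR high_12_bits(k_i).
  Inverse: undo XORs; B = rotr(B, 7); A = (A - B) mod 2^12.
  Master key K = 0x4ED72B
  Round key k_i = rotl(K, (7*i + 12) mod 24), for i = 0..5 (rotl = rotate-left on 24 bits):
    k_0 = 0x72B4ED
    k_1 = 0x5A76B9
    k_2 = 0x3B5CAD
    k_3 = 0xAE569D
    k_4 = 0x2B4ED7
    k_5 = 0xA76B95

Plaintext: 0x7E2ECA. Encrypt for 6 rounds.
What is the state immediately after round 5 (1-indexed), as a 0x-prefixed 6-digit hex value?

0x4B95D1

s_0 = plaintext = 0x7E2ECA
s_1 = Round(s_0, k_0) = 0x24125D
s_2 = Round(s_1, k_1) = 0x227B35
s_3 = Round(s_2, k_2) = 0x1F196C
s_4 = Round(s_3, k_3) = 0xDC0CAE
s_5 = Round(s_4, k_4) = 0x4B95D1
s_6 = Round(s_5, k_5) = 0x11F2D8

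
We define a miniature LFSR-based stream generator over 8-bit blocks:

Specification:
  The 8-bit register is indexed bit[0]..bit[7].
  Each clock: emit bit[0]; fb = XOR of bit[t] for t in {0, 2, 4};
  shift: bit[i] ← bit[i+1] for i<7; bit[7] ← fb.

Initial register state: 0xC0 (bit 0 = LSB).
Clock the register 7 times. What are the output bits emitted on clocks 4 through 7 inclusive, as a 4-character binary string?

0001

reg_0 = 0xC0
clock 1: out=0, reg = 0x60
clock 2: out=0, reg = 0x30
clock 3: out=0, reg = 0x98
clock 4: out=0, reg = 0xCC
clock 5: out=0, reg = 0xE6
clock 6: out=0, reg = 0xF3
clock 7: out=1, reg = 0x79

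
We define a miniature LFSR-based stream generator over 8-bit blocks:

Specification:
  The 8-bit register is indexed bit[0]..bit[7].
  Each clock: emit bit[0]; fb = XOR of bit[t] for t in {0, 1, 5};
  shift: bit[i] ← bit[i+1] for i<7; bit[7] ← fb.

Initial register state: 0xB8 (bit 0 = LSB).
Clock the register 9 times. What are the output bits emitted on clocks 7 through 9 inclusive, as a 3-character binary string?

011

reg_0 = 0xB8
clock 1: out=0, reg = 0xDC
clock 2: out=0, reg = 0x6E
clock 3: out=0, reg = 0x37
clock 4: out=1, reg = 0x9B
clock 5: out=1, reg = 0x4D
clock 6: out=1, reg = 0xA6
clock 7: out=0, reg = 0x53
clock 8: out=1, reg = 0x29
clock 9: out=1, reg = 0x14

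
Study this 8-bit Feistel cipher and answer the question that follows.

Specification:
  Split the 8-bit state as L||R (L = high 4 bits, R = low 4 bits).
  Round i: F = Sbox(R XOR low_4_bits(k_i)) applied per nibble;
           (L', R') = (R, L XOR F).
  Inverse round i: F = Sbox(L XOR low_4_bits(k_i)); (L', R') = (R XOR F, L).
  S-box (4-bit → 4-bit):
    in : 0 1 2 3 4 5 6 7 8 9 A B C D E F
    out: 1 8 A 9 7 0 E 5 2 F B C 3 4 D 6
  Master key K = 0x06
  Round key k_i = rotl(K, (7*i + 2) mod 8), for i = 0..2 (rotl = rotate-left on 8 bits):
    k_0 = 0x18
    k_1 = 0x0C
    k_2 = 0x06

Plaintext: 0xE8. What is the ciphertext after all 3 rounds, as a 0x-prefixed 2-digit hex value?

s_0 = plaintext = 0xE8
s_1 = Round(s_0, k_0) = 0x8F
s_2 = Round(s_1, k_1) = 0xF1
s_3 = Round(s_2, k_2) = 0x1A

0x1A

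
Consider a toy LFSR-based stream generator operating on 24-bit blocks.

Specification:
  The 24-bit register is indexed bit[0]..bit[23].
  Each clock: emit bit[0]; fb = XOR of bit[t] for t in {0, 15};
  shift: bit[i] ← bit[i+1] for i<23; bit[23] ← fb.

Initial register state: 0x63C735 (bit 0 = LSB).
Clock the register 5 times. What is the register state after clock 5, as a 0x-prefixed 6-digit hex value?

0x931E39

reg_0 = 0x63C735
clock 1: out=1, reg = 0x31E39A
clock 2: out=0, reg = 0x98F1CD
clock 3: out=1, reg = 0x4C78E6
clock 4: out=0, reg = 0x263C73
clock 5: out=1, reg = 0x931E39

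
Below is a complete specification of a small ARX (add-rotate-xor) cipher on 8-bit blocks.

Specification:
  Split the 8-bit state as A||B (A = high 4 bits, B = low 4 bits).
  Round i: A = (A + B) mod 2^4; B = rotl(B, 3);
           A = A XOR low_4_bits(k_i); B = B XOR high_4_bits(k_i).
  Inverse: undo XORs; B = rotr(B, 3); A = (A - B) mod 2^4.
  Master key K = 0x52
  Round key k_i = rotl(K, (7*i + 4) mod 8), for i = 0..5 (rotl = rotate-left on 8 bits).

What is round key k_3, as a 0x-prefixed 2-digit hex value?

K = 0x52
k_0 = rotl(K, (7*0+4) mod 8) = rotl(K, 4) = 0x25
k_1 = rotl(K, (7*1+4) mod 8) = rotl(K, 3) = 0x92
k_2 = rotl(K, (7*2+4) mod 8) = rotl(K, 2) = 0x49
k_3 = rotl(K, (7*3+4) mod 8) = rotl(K, 1) = 0xA4

0xA4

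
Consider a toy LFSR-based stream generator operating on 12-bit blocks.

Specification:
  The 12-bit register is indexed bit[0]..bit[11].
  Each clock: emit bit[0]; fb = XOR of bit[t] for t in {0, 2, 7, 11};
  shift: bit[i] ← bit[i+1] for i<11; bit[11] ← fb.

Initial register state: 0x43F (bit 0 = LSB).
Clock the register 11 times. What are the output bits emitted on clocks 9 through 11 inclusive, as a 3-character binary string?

reg_0 = 0x43F
clock 1: out=1, reg = 0x21F
clock 2: out=1, reg = 0x10F
clock 3: out=1, reg = 0x087
clock 4: out=1, reg = 0x843
clock 5: out=1, reg = 0x421
clock 6: out=1, reg = 0xA10
clock 7: out=0, reg = 0xD08
clock 8: out=0, reg = 0xE84
clock 9: out=0, reg = 0xF42
clock 10: out=0, reg = 0xFA1
clock 11: out=1, reg = 0xFD0

001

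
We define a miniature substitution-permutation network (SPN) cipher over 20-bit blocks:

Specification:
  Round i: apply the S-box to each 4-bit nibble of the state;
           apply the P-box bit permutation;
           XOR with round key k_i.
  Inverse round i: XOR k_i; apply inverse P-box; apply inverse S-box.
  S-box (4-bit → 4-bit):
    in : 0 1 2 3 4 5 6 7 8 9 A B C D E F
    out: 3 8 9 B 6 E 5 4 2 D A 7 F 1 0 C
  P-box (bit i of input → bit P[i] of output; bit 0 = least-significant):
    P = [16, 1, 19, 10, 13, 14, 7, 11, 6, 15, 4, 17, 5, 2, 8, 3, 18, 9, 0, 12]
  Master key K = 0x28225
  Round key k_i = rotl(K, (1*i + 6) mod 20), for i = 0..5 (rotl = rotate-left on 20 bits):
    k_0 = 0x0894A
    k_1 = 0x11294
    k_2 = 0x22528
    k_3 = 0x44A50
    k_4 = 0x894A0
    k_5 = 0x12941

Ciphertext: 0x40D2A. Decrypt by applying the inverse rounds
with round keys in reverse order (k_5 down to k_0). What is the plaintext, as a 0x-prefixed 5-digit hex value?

s_0 = ciphertext = 0x40D2A
s_1 = InvRound(s_0, k_5) = 0x62DD3
s_2 = InvRound(s_1, k_4) = 0x96C24
s_3 = InvRound(s_2, k_3) = 0x006D9
s_4 = InvRound(s_3, k_2) = 0x4696E
s_5 = InvRound(s_4, k_1) = 0x396C0
s_6 = InvRound(s_5, k_0) = 0xAF1F3

0xAF1F3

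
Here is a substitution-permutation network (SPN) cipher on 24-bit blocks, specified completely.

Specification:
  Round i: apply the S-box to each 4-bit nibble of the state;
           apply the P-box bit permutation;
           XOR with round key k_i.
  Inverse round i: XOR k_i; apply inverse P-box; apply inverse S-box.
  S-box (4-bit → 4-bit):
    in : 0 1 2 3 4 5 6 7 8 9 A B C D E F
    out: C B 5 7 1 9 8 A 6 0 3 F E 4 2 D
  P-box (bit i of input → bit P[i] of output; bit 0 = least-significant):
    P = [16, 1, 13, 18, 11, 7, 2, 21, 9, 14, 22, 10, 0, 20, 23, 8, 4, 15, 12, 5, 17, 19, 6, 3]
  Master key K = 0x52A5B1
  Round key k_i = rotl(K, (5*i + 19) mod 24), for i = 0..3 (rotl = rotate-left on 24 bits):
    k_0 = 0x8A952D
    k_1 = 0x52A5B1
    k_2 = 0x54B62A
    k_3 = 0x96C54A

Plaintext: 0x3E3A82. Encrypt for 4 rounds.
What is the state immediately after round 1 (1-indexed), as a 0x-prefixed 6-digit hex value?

0x1177E8

s_0 = plaintext = 0x3E3A82
s_1 = Round(s_0, k_0) = 0x1177E8
s_2 = Round(s_1, k_1) = 0x48400B
s_3 = Round(s_2, k_2) = 0x33022D
s_4 = Round(s_3, k_3) = 0x5C7E1E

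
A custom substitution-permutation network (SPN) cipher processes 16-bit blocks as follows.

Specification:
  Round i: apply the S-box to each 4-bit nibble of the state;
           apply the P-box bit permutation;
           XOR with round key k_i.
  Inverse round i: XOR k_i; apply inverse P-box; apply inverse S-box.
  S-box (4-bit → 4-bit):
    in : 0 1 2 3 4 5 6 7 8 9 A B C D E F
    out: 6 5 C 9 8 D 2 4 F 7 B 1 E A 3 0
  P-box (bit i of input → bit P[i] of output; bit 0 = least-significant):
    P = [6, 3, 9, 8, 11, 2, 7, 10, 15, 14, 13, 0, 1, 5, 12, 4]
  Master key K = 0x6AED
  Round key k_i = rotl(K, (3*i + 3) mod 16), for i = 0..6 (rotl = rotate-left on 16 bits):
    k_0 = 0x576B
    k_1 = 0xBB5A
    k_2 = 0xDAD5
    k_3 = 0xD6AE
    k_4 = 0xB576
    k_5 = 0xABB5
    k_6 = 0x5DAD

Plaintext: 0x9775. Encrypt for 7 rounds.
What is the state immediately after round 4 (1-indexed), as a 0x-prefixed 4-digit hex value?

0xA2A2

s_0 = plaintext = 0x9775
s_1 = Round(s_0, k_0) = 0x6489
s_2 = Round(s_1, k_1) = 0xB5B7
s_3 = Round(s_2, k_2) = 0x70D6
s_4 = Round(s_3, k_3) = 0xA2A2
s_5 = Round(s_4, k_4) = 0x9A41
s_6 = Round(s_5, k_5) = 0x7DD6
s_7 = Round(s_6, k_6) = 0x09A0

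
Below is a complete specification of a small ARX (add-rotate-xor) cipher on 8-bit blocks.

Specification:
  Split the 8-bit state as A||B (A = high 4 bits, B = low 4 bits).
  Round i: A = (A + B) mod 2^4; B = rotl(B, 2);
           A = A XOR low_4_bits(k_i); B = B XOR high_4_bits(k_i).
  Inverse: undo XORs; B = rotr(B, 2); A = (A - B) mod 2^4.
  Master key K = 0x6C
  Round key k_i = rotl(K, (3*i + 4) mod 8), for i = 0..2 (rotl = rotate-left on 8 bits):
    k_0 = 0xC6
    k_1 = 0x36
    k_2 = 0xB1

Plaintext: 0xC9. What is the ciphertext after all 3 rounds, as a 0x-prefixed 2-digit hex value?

s_0 = plaintext = 0xC9
s_1 = Round(s_0, k_0) = 0x3A
s_2 = Round(s_1, k_1) = 0xB9
s_3 = Round(s_2, k_2) = 0x5D

0x5D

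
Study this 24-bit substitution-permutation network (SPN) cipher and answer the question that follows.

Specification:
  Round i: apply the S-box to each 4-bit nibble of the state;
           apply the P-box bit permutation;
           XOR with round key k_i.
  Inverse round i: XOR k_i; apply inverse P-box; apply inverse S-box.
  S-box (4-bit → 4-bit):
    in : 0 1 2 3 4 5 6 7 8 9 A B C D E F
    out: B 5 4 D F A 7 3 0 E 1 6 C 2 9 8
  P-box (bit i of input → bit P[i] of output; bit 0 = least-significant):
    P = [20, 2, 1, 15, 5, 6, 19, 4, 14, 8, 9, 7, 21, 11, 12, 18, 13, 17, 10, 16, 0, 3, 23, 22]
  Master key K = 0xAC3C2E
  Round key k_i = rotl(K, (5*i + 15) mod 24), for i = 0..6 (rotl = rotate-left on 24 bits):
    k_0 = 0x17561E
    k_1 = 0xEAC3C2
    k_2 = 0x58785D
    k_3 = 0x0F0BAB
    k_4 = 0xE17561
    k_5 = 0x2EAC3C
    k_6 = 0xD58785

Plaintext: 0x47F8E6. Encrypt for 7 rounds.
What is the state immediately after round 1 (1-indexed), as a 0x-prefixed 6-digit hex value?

s_0 = plaintext = 0x47F8E6
s_1 = Round(s_0, k_0) = 0xC17621
s_2 = Round(s_1, k_1) = 0x12ACC0
s_3 = Round(s_2, k_2) = 0xE0FEC8
s_4 = Round(s_3, k_3) = 0x406B3A
s_5 = Round(s_4, k_4) = 0x1A4E58
s_6 = Round(s_5, k_5) = 0x8AD4ED
s_7 = Round(s_6, k_6) = 0xD5EC31

0xC17621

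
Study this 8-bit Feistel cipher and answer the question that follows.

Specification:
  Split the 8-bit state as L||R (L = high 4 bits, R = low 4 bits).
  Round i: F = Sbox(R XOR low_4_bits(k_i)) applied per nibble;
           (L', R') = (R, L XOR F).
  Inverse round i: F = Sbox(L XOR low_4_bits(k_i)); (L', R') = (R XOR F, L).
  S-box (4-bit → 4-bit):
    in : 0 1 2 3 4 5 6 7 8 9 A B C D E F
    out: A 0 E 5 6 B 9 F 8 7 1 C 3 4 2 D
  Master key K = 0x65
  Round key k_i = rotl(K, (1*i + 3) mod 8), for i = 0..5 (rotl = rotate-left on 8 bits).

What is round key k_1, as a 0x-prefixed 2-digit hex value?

K = 0x65
k_0 = rotl(K, (1*0+3) mod 8) = rotl(K, 3) = 0x2B
k_1 = rotl(K, (1*1+3) mod 8) = rotl(K, 4) = 0x56

0x56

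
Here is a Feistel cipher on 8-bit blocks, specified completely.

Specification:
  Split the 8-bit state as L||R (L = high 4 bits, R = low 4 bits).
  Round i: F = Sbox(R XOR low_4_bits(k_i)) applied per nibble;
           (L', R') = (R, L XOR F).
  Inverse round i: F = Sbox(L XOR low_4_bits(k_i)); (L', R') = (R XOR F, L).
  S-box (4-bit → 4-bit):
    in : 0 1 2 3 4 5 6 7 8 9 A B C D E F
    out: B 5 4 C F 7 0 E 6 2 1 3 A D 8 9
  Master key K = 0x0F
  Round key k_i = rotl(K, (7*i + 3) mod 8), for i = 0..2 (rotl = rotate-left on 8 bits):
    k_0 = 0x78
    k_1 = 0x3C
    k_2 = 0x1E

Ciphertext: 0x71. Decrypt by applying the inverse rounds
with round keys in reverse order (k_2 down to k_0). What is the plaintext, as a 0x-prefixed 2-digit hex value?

s_0 = ciphertext = 0x71
s_1 = InvRound(s_0, k_2) = 0x37
s_2 = InvRound(s_1, k_1) = 0xE3
s_3 = InvRound(s_2, k_0) = 0x3E

0x3E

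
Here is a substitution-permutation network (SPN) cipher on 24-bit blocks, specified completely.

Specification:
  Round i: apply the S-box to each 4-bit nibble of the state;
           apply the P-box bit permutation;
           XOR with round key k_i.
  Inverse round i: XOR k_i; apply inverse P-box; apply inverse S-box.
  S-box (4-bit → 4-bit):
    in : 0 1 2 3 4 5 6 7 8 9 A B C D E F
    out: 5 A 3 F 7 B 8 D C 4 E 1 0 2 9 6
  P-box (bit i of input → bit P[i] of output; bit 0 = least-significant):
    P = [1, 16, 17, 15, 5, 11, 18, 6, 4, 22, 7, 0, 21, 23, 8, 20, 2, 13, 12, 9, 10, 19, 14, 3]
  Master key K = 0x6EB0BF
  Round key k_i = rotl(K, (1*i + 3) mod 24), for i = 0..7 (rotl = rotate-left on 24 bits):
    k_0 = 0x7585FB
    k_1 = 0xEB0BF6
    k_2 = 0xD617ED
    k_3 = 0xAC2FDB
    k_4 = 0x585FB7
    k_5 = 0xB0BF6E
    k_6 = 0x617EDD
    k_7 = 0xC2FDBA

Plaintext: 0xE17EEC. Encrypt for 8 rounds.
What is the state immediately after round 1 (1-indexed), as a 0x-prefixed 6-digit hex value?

s_0 = plaintext = 0xE17EEC
s_1 = Round(s_0, k_0) = 0x45A282
s_2 = Round(s_1, k_1) = 0x366CA0
s_3 = Round(s_2, k_2) = 0xC859A7
s_4 = Round(s_3, k_3) = 0x1AB519
s_5 = Round(s_4, k_4) = 0x3265EE
s_6 = Round(s_5, k_5) = 0xE85B11
s_7 = Round(s_6, k_6) = 0xD0E085
s_8 = Round(s_7, k_7) = 0xFF6D6C

0x45A282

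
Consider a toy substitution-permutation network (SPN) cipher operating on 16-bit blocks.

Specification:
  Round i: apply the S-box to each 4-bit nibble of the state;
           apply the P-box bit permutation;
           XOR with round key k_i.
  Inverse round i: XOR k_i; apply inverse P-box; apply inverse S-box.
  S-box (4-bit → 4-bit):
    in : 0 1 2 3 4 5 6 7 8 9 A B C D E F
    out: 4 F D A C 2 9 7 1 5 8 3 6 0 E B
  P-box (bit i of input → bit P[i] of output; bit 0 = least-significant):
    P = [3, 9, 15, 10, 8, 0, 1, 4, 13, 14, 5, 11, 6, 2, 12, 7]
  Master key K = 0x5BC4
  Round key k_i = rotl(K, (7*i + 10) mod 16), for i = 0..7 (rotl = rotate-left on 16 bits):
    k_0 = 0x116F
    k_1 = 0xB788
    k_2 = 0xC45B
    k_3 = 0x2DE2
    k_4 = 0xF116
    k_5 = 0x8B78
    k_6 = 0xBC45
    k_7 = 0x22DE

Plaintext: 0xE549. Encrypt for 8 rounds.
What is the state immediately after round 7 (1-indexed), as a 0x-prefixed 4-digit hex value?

0x9D42

s_0 = plaintext = 0xE549
s_1 = Round(s_0, k_0) = 0xC1F1
s_2 = Round(s_1, k_1) = 0x48B5
s_3 = Round(s_2, k_2) = 0xF7DA
s_4 = Round(s_3, k_3) = 0x4906
s_5 = Round(s_4, k_4) = 0xC5BC
s_6 = Round(s_5, k_5) = 0x587D
s_7 = Round(s_6, k_6) = 0x9D42
s_8 = Round(s_7, k_7) = 0xB684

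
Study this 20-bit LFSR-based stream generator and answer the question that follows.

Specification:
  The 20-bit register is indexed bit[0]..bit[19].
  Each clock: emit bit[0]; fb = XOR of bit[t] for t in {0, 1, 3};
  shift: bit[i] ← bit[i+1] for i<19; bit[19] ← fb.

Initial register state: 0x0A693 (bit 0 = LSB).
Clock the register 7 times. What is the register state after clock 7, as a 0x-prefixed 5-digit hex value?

0x1014D

reg_0 = 0x0A693
clock 1: out=1, reg = 0x05349
clock 2: out=1, reg = 0x029A4
clock 3: out=0, reg = 0x014D2
clock 4: out=0, reg = 0x80A69
clock 5: out=1, reg = 0x40534
clock 6: out=0, reg = 0x2029A
clock 7: out=0, reg = 0x1014D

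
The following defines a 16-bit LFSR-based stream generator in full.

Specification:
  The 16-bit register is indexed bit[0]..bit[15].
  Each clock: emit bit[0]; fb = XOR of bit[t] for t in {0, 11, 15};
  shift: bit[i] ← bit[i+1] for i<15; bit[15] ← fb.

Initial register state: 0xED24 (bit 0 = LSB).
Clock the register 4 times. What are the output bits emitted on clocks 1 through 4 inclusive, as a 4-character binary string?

reg_0 = 0xED24
clock 1: out=0, reg = 0x7692
clock 2: out=0, reg = 0x3B49
clock 3: out=1, reg = 0x1DA4
clock 4: out=0, reg = 0x8ED2

0010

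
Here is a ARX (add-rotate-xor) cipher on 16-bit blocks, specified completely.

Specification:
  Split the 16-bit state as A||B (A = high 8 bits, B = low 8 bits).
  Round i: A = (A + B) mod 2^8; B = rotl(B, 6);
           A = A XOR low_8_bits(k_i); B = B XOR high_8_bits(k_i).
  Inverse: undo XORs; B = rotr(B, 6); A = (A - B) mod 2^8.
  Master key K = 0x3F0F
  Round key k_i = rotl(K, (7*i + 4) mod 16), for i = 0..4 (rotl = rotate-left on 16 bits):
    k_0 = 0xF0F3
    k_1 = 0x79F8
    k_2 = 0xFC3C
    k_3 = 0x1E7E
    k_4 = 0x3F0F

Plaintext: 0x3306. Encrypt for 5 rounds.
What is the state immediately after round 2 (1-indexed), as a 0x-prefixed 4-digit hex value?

0xC325

s_0 = plaintext = 0x3306
s_1 = Round(s_0, k_0) = 0xCA71
s_2 = Round(s_1, k_1) = 0xC325
s_3 = Round(s_2, k_2) = 0xD4B5
s_4 = Round(s_3, k_3) = 0xF773
s_5 = Round(s_4, k_4) = 0x65E3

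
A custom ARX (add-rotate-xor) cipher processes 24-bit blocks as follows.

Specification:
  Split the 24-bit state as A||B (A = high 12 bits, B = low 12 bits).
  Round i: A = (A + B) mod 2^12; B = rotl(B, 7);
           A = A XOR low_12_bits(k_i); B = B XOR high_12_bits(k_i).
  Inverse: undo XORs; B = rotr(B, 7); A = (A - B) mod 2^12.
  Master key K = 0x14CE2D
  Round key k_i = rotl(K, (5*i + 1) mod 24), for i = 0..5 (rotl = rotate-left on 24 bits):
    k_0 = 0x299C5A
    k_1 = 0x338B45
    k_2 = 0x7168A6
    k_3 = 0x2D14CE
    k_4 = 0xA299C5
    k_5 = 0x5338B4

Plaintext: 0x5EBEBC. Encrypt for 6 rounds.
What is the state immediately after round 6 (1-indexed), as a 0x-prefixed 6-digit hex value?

s_0 = plaintext = 0x5EBEBC
s_1 = Round(s_0, k_0) = 0x8FDCEC
s_2 = Round(s_1, k_1) = 0xEAC55F
s_3 = Round(s_2, k_2) = 0xCAD8BC
s_4 = Round(s_3, k_3) = 0x1A7C94
s_5 = Round(s_4, k_4) = 0x7FE04D
s_6 = Round(s_5, k_5) = 0x0FF3B1

0x0FF3B1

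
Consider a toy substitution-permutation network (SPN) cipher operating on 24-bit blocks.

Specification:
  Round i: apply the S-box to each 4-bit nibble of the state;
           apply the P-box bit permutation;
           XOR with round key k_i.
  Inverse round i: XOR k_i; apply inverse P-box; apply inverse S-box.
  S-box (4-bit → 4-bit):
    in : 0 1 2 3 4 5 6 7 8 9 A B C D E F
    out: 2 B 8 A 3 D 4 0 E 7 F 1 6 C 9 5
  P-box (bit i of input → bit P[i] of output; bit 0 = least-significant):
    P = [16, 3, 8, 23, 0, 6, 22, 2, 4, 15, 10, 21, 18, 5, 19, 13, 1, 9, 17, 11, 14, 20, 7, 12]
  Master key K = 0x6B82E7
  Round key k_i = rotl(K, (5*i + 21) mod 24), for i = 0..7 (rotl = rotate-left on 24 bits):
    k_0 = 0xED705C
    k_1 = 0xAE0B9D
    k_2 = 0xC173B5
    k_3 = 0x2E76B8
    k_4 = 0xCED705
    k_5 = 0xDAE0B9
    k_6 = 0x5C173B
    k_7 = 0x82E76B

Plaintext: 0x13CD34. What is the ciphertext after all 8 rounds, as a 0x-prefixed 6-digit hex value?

s_0 = plaintext = 0x13CD34
s_1 = Round(s_0, k_0) = 0xD42E30
s_2 = Round(s_1, k_1) = 0x8E3943
s_3 = Round(s_2, k_2) = 0x51CF4E
s_4 = Round(s_3, k_3) = 0xA7284B
s_5 = Round(s_4, k_4) = 0xFF23C4
s_6 = Round(s_5, k_5) = 0xB90073
s_7 = Round(s_6, k_6) = 0xDED511
s_8 = Round(s_7, k_7) = 0x2BDBB4

0x2BDBB4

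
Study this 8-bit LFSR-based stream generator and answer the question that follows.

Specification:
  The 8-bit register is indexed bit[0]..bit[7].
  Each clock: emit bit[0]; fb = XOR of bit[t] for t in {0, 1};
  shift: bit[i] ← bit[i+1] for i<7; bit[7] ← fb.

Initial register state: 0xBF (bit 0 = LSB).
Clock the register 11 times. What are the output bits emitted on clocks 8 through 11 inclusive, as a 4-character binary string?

reg_0 = 0xBF
clock 1: out=1, reg = 0x5F
clock 2: out=1, reg = 0x2F
clock 3: out=1, reg = 0x17
clock 4: out=1, reg = 0x0B
clock 5: out=1, reg = 0x05
clock 6: out=1, reg = 0x82
clock 7: out=0, reg = 0xC1
clock 8: out=1, reg = 0xE0
clock 9: out=0, reg = 0x70
clock 10: out=0, reg = 0x38
clock 11: out=0, reg = 0x1C

1000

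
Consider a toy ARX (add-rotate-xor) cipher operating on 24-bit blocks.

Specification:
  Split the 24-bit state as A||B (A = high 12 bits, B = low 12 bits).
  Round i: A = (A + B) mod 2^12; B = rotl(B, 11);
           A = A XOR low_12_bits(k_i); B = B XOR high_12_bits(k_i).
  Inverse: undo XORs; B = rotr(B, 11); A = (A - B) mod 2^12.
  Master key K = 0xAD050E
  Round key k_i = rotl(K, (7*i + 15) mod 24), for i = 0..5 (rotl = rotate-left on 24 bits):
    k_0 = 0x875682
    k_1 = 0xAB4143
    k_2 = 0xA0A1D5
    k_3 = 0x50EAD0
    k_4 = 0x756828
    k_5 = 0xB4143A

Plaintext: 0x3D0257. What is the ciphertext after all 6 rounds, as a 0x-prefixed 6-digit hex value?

0xC30F49

s_0 = plaintext = 0x3D0257
s_1 = Round(s_0, k_0) = 0x0A515E
s_2 = Round(s_1, k_1) = 0x340A1B
s_3 = Round(s_2, k_2) = 0xC8E707
s_4 = Round(s_3, k_3) = 0x945E8D
s_5 = Round(s_4, k_4) = 0xFFA810
s_6 = Round(s_5, k_5) = 0xC30F49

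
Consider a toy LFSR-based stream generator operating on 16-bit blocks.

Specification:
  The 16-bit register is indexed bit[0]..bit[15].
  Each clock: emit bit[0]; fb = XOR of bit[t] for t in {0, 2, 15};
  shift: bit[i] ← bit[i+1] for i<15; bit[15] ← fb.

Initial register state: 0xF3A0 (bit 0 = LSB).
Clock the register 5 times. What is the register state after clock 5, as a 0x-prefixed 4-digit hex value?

0x3F9D

reg_0 = 0xF3A0
clock 1: out=0, reg = 0xF9D0
clock 2: out=0, reg = 0xFCE8
clock 3: out=0, reg = 0xFE74
clock 4: out=0, reg = 0x7F3A
clock 5: out=0, reg = 0x3F9D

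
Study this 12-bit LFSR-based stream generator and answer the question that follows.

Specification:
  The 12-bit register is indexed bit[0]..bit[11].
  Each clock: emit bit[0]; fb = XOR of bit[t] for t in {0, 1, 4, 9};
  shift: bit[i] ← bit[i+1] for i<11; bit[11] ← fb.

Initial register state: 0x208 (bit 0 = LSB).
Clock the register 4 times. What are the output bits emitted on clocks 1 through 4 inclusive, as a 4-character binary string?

reg_0 = 0x208
clock 1: out=0, reg = 0x904
clock 2: out=0, reg = 0x482
clock 3: out=0, reg = 0xA41
clock 4: out=1, reg = 0x520

0001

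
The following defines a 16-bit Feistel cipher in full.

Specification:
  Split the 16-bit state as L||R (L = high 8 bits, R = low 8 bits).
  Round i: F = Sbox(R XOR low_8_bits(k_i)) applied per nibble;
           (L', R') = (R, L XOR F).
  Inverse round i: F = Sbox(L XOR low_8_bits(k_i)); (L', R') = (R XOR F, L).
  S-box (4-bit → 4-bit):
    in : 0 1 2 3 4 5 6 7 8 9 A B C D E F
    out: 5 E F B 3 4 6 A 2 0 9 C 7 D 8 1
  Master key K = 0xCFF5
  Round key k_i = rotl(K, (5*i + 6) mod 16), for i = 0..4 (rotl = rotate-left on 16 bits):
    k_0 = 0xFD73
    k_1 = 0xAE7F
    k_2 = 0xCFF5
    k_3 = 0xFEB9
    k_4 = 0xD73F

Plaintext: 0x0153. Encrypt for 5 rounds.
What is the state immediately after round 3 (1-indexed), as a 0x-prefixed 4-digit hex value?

s_0 = plaintext = 0x0153
s_1 = Round(s_0, k_0) = 0x53F4
s_2 = Round(s_1, k_1) = 0xF47F
s_3 = Round(s_2, k_2) = 0x7FDD
s_4 = Round(s_3, k_3) = 0xDD1C
s_5 = Round(s_4, k_4) = 0x1C26

0x7FDD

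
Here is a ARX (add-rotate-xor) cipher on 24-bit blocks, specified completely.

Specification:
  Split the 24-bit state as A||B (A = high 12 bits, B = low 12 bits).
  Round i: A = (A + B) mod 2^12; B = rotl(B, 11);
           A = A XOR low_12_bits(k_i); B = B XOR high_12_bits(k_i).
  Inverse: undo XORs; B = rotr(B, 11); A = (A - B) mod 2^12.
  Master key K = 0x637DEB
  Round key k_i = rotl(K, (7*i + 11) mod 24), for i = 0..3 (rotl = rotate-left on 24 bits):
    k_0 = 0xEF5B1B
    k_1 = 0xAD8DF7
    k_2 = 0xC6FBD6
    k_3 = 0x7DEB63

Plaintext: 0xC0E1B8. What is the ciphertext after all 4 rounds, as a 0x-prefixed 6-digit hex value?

s_0 = plaintext = 0xC0E1B8
s_1 = Round(s_0, k_0) = 0x6DDE29
s_2 = Round(s_1, k_1) = 0x8F15CC
s_3 = Round(s_2, k_2) = 0x56BE89
s_4 = Round(s_3, k_3) = 0x89789A

0x89789A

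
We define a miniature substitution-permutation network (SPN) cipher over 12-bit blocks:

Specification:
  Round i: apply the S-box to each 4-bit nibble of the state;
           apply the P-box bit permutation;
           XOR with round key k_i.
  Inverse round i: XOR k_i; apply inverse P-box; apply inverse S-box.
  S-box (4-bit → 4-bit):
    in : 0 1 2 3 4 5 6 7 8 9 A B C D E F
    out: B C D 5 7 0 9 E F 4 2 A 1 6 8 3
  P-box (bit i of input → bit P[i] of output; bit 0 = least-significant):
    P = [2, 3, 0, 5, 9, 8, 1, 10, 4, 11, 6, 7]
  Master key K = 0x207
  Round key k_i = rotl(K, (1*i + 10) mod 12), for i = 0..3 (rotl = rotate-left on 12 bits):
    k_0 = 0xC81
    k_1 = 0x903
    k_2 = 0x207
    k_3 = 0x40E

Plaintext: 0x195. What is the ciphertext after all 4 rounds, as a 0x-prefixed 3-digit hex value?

0x3A3

s_0 = plaintext = 0x195
s_1 = Round(s_0, k_0) = 0xC43
s_2 = Round(s_1, k_1) = 0xA14
s_3 = Round(s_2, k_2) = 0xE08
s_4 = Round(s_3, k_3) = 0x3A3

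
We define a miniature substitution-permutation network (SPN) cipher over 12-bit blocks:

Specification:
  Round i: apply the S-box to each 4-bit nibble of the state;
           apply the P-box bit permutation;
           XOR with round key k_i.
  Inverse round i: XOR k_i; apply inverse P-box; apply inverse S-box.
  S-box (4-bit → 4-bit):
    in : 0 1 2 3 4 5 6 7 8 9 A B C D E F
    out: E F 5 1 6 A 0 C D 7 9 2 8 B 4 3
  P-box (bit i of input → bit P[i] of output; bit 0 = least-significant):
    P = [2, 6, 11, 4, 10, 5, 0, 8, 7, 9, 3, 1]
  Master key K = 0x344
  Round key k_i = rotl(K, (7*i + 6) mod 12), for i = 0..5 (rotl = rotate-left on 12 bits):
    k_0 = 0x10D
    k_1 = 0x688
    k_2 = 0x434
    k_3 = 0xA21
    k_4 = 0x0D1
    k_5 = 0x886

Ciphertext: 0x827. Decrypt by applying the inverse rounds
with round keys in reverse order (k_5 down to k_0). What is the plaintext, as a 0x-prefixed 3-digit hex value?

0xD13

s_0 = ciphertext = 0x827
s_1 = InvRound(s_0, k_5) = 0x346
s_2 = InvRound(s_1, k_4) = 0xD7A
s_3 = InvRound(s_2, k_3) = 0x085
s_4 = InvRound(s_3, k_2) = 0x39C
s_5 = InvRound(s_4, k_1) = 0x6AA
s_6 = InvRound(s_5, k_0) = 0xD13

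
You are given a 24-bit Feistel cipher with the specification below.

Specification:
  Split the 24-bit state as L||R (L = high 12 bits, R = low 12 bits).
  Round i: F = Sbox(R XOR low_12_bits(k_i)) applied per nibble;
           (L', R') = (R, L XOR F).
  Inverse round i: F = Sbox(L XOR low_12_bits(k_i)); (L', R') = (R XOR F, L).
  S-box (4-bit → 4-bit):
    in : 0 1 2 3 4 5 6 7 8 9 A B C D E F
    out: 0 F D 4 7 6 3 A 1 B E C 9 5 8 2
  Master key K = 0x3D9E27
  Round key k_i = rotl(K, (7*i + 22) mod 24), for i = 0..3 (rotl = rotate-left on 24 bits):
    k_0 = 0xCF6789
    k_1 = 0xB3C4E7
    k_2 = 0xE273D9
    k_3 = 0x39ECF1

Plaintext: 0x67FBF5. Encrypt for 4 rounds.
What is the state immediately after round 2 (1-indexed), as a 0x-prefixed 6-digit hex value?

0xFD67BA

s_0 = plaintext = 0x67FBF5
s_1 = Round(s_0, k_0) = 0xBF5FD6
s_2 = Round(s_1, k_1) = 0xFD67BA
s_3 = Round(s_2, k_2) = 0x7BA8E2
s_4 = Round(s_3, k_3) = 0x8E204E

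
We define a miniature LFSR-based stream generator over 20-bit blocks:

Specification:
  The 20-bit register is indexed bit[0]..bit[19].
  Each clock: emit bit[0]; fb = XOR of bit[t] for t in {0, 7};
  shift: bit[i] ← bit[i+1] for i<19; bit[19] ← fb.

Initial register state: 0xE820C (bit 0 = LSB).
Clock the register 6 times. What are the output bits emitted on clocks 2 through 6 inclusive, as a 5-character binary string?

01100

reg_0 = 0xE820C
clock 1: out=0, reg = 0x74106
clock 2: out=0, reg = 0x3A083
clock 3: out=1, reg = 0x1D041
clock 4: out=1, reg = 0x8E820
clock 5: out=0, reg = 0x47410
clock 6: out=0, reg = 0x23A08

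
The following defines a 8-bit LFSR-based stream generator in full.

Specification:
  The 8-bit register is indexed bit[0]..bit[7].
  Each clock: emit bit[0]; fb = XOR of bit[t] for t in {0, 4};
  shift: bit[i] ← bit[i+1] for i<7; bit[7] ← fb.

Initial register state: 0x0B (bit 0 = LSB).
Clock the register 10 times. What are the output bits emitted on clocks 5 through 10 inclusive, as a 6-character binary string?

reg_0 = 0x0B
clock 1: out=1, reg = 0x85
clock 2: out=1, reg = 0xC2
clock 3: out=0, reg = 0x61
clock 4: out=1, reg = 0xB0
clock 5: out=0, reg = 0xD8
clock 6: out=0, reg = 0xEC
clock 7: out=0, reg = 0x76
clock 8: out=0, reg = 0xBB
clock 9: out=1, reg = 0x5D
clock 10: out=1, reg = 0x2E

000011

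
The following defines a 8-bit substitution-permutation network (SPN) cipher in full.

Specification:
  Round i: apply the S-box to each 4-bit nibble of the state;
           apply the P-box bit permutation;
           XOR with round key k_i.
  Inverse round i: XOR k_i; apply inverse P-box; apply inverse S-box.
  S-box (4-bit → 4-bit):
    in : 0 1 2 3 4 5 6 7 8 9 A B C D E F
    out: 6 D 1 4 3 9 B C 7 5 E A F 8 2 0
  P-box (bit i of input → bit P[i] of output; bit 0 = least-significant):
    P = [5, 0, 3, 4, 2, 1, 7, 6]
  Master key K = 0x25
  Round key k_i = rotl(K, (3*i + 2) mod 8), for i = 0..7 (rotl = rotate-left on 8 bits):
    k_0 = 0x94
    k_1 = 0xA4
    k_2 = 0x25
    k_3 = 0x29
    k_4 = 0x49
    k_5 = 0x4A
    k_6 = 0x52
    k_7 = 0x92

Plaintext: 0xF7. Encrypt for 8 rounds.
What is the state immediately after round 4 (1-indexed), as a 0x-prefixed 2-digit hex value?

s_0 = plaintext = 0xF7
s_1 = Round(s_0, k_0) = 0x8C
s_2 = Round(s_1, k_1) = 0x1B
s_3 = Round(s_2, k_2) = 0xF0
s_4 = Round(s_3, k_3) = 0x20
s_5 = Round(s_4, k_4) = 0x44
s_6 = Round(s_5, k_5) = 0x6D
s_7 = Round(s_6, k_6) = 0x04
s_8 = Round(s_7, k_7) = 0x31

0x20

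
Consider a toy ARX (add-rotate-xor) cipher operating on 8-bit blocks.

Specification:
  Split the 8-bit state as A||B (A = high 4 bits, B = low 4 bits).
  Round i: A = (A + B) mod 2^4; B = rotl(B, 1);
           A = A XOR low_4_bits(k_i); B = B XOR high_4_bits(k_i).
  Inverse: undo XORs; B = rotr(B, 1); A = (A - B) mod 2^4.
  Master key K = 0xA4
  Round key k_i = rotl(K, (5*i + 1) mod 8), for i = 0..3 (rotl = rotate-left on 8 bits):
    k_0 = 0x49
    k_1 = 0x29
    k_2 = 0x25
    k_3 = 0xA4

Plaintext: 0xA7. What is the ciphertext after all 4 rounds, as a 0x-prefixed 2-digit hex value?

0x73

s_0 = plaintext = 0xA7
s_1 = Round(s_0, k_0) = 0x8A
s_2 = Round(s_1, k_1) = 0xB7
s_3 = Round(s_2, k_2) = 0x7C
s_4 = Round(s_3, k_3) = 0x73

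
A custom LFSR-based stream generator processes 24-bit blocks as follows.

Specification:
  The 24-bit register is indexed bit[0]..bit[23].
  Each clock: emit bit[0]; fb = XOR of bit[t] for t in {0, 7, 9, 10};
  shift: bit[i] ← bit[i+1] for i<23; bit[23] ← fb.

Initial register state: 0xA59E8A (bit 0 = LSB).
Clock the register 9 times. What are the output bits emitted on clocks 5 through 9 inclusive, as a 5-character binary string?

00010

reg_0 = 0xA59E8A
clock 1: out=0, reg = 0xD2CF45
clock 2: out=1, reg = 0xE967A2
clock 3: out=0, reg = 0xF4B3D1
clock 4: out=1, reg = 0xFA59E8
clock 5: out=0, reg = 0xFD2CF4
clock 6: out=0, reg = 0x7E967A
clock 7: out=0, reg = 0x3F4B3D
clock 8: out=1, reg = 0x1FA59E
clock 9: out=0, reg = 0x0FD2CF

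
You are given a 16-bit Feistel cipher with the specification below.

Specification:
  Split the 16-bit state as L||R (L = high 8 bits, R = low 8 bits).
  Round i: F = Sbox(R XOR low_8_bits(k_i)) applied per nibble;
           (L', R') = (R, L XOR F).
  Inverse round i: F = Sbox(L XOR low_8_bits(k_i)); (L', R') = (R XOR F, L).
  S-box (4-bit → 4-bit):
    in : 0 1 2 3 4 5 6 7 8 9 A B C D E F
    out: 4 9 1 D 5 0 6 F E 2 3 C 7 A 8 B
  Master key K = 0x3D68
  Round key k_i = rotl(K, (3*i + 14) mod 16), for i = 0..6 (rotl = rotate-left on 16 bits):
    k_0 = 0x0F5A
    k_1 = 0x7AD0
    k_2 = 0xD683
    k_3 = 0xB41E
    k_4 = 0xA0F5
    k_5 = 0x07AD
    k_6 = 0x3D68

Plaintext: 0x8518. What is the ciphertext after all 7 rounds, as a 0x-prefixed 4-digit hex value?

0x016C

s_0 = plaintext = 0x8518
s_1 = Round(s_0, k_0) = 0x18D4
s_2 = Round(s_1, k_1) = 0xD45D
s_3 = Round(s_2, k_2) = 0x5D7C
s_4 = Round(s_3, k_3) = 0x7C3C
s_5 = Round(s_4, k_4) = 0x3C0E
s_6 = Round(s_5, k_5) = 0x0E01
s_7 = Round(s_6, k_6) = 0x016C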